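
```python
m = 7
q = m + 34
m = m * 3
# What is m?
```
Trace:
  m=7
  m=7, q=41
  m=21, q=41

Final answer: 21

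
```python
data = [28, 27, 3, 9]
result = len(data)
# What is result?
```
Trace:
  data=[28, 27, 3, 9]
  data=[28, 27, 3, 9], result=4

Final answer: 4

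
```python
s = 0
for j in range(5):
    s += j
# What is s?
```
Trace:
  s=0
  s=0, j=0
  s=1, j=1
  s=3, j=2
  s=6, j=3
  s=10, j=4

Final answer: 10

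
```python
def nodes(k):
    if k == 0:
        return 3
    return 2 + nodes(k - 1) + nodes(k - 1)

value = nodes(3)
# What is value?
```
Call trace (a repeated sub-call is expanded the first time; later identical calls just restate its return value):
nodes(k=3)
  nodes(k=2)
    nodes(k=1)
      nodes(k=0)
      -> return 3
      nodes(k=0)
      -> return 3
    -> return 8
    nodes(k=1) -> return 8  (same call as traced above)
  -> return 18
  nodes(k=2) -> return 18  (same call as traced above)
-> return 38

Final answer: 38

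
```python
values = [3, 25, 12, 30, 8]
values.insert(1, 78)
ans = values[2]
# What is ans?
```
Trace:
  values=[3, 25, 12, 30, 8]
  values=[3, 78, 25, 12, 30, 8]
  values=[3, 78, 25, 12, 30, 8], ans=25

Final answer: 25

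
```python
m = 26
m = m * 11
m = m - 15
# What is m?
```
Trace:
  m=26
  m=286
  m=271

Final answer: 271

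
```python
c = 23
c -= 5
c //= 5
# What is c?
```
Trace:
  c=23
  c=18
  c=3

Final answer: 3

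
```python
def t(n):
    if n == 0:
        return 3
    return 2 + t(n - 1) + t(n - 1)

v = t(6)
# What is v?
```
Call trace (a repeated sub-call is expanded the first time; later identical calls just restate its return value):
t(n=6)
  t(n=5)
    t(n=4)
      t(n=3)
        t(n=2)
          t(n=1)
            t(n=0)
            -> return 3
            t(n=0)
            -> return 3
          -> return 8
          t(n=1) -> return 8  (same call as traced above)
        -> return 18
        t(n=2) -> return 18  (same call as traced above)
      -> return 38
      t(n=3) -> return 38  (same call as traced above)
    -> return 78
    t(n=4) -> return 78  (same call as traced above)
  -> return 158
  t(n=5) -> return 158  (same call as traced above)
-> return 318

Final answer: 318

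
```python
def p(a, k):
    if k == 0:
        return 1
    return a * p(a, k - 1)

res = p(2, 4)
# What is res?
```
Call trace:
p(a=2, k=4)
  p(a=2, k=3)
    p(a=2, k=2)
      p(a=2, k=1)
        p(a=2, k=0)
        -> return 1
      -> return 2
    -> return 4
  -> return 8
-> return 16

Final answer: 16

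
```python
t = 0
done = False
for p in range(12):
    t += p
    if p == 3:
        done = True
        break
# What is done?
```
Trace:
  t=0
  t=0, done=False
  t=0, done=False, p=0
  t=1, done=False, p=1
  t=3, done=False, p=2
  t=6, done=True, p=3

Final answer: True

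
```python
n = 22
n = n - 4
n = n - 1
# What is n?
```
Trace:
  n=22
  n=18
  n=17

Final answer: 17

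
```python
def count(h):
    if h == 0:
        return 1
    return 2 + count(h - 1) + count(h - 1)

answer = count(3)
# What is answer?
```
Call trace (a repeated sub-call is expanded the first time; later identical calls just restate its return value):
count(h=3)
  count(h=2)
    count(h=1)
      count(h=0)
      -> return 1
      count(h=0)
      -> return 1
    -> return 4
    count(h=1) -> return 4  (same call as traced above)
  -> return 10
  count(h=2) -> return 10  (same call as traced above)
-> return 22

Final answer: 22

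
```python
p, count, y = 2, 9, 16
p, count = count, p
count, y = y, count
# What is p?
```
Trace:
  p=2, count=9, y=16
  p=9, count=2, y=16
  p=9, count=16, y=2

Final answer: 9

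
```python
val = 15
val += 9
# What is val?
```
Trace:
  val=15
  val=24

Final answer: 24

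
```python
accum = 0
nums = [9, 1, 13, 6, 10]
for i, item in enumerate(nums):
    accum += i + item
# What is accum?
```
Trace:
  accum=0
  accum=9, i=0, item=9
  accum=11, i=1, item=1
  accum=26, i=2, item=13
  accum=35, i=3, item=6
  accum=49, i=4, item=10

Final answer: 49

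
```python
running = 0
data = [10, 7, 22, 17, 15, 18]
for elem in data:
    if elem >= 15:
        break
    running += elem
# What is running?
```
Trace:
  running=0
  running=10, elem=10
  running=17, elem=7
  running=17, elem=22

Final answer: 17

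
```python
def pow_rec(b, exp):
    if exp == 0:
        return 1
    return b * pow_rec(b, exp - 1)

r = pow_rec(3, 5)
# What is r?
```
Call trace:
pow_rec(b=3, exp=5)
  pow_rec(b=3, exp=4)
    pow_rec(b=3, exp=3)
      pow_rec(b=3, exp=2)
        pow_rec(b=3, exp=1)
          pow_rec(b=3, exp=0)
          -> return 1
        -> return 3
      -> return 9
    -> return 27
  -> return 81
-> return 243

Final answer: 243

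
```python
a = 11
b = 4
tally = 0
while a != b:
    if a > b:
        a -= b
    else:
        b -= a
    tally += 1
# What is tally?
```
Trace:
  a=11
  a=11, b=4
  a=11, b=4, tally=0
  a=7, b=4, tally=1
  a=3, b=4, tally=2
  a=3, b=1, tally=3
  a=2, b=1, tally=4
  a=1, b=1, tally=5

Final answer: 5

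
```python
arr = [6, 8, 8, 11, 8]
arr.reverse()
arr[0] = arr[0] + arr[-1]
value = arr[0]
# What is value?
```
Trace:
  arr=[6, 8, 8, 11, 8]
  arr=[8, 11, 8, 8, 6]
  arr=[14, 11, 8, 8, 6]
  arr=[14, 11, 8, 8, 6], value=14

Final answer: 14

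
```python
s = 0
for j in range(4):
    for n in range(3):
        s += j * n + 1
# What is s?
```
Trace:
  s=0
  s=1, j=0, n=0
  s=2, j=0, n=1
  s=3, j=0, n=2
  s=4, j=1, n=0
  s=6, j=1, n=1
  s=9, j=1, n=2
  s=10, j=2, n=0
  s=13, j=2, n=1
  s=18, j=2, n=2
  s=19, j=3, n=0
  s=23, j=3, n=1
  s=30, j=3, n=2

Final answer: 30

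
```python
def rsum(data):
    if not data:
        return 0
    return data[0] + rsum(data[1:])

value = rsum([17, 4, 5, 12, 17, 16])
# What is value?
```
Call trace:
rsum(data=[17, 4, 5, 12, 17, 16])
  rsum(data=[4, 5, 12, 17, 16])
    rsum(data=[5, 12, 17, 16])
      rsum(data=[12, 17, 16])
        rsum(data=[17, 16])
          rsum(data=[16])
            rsum(data=[])
            -> return 0
          -> return 16
        -> return 33
      -> return 45
    -> return 50
  -> return 54
-> return 71

Final answer: 71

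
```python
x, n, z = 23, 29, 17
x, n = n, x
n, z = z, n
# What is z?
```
Trace:
  x=23, n=29, z=17
  x=29, n=23, z=17
  x=29, n=17, z=23

Final answer: 23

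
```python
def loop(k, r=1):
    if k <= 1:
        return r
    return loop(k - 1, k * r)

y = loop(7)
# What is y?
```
Call trace:
loop(k=7, r=1)
  loop(k=6, r=7)
    loop(k=5, r=42)
      loop(k=4, r=210)
        loop(k=3, r=840)
          loop(k=2, r=2520)
            loop(k=1, r=5040)
            -> return 5040
          -> return 5040
        -> return 5040
      -> return 5040
    -> return 5040
  -> return 5040
-> return 5040

Final answer: 5040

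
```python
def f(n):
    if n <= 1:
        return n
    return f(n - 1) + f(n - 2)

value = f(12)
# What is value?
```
Call trace (a repeated sub-call is expanded the first time; later identical calls just restate its return value):
f(n=12)
  f(n=11)
    f(n=10)
      f(n=9)
        f(n=8)
          f(n=7)
            f(n=6)
              f(n=5)
                f(n=4)
                  f(n=3)
                    f(n=2)
                      f(n=1)
                      -> return 1
                      f(n=0)
                      -> return 0
                    -> return 1
                    f(n=1)
                    -> return 1
                  -> return 2
                  f(n=2) -> return 1  (same call as traced above)
                -> return 3
                f(n=3) -> return 2  (same call as traced above)
              -> return 5
              f(n=4) -> return 3  (same call as traced above)
            -> return 8
            f(n=5) -> return 5  (same call as traced above)
          -> return 13
          f(n=6) -> return 8  (same call as traced above)
        -> return 21
        f(n=7) -> return 13  (same call as traced above)
      -> return 34
      f(n=8) -> return 21  (same call as traced above)
    -> return 55
    f(n=9) -> return 34  (same call as traced above)
  -> return 89
  f(n=10) -> return 55  (same call as traced above)
-> return 144

Final answer: 144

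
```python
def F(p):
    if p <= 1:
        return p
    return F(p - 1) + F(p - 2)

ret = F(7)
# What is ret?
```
Call trace (a repeated sub-call is expanded the first time; later identical calls just restate its return value):
F(p=7)
  F(p=6)
    F(p=5)
      F(p=4)
        F(p=3)
          F(p=2)
            F(p=1)
            -> return 1
            F(p=0)
            -> return 0
          -> return 1
          F(p=1)
          -> return 1
        -> return 2
        F(p=2) -> return 1  (same call as traced above)
      -> return 3
      F(p=3) -> return 2  (same call as traced above)
    -> return 5
    F(p=4) -> return 3  (same call as traced above)
  -> return 8
  F(p=5) -> return 5  (same call as traced above)
-> return 13

Final answer: 13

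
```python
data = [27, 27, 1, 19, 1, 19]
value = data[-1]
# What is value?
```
Trace:
  data=[27, 27, 1, 19, 1, 19]
  data=[27, 27, 1, 19, 1, 19], value=19

Final answer: 19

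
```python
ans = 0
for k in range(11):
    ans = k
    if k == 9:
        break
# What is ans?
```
Trace:
  ans=0
  ans=0, k=0
  ans=1, k=1
  ans=2, k=2
  ans=3, k=3
  ans=4, k=4
  ans=5, k=5
  ans=6, k=6
  ans=7, k=7
  ans=8, k=8
  ans=9, k=9

Final answer: 9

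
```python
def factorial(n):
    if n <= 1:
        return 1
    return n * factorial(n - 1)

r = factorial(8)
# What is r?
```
Call trace:
factorial(n=8)
  factorial(n=7)
    factorial(n=6)
      factorial(n=5)
        factorial(n=4)
          factorial(n=3)
            factorial(n=2)
              factorial(n=1)
              -> return 1
            -> return 2
          -> return 6
        -> return 24
      -> return 120
    -> return 720
  -> return 5040
-> return 40320

Final answer: 40320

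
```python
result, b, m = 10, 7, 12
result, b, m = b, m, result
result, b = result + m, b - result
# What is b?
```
Trace:
  result=10, b=7, m=12
  result=7, b=12, m=10
  result=17, b=5, m=10

Final answer: 5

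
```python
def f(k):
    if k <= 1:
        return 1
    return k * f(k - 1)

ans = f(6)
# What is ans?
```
Call trace:
f(k=6)
  f(k=5)
    f(k=4)
      f(k=3)
        f(k=2)
          f(k=1)
          -> return 1
        -> return 2
      -> return 6
    -> return 24
  -> return 120
-> return 720

Final answer: 720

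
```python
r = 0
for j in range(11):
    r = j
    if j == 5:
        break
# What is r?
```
Trace:
  r=0
  r=0, j=0
  r=1, j=1
  r=2, j=2
  r=3, j=3
  r=4, j=4
  r=5, j=5

Final answer: 5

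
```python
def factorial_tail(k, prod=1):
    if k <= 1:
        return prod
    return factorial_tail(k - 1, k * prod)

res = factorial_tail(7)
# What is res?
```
Call trace:
factorial_tail(k=7, prod=1)
  factorial_tail(k=6, prod=7)
    factorial_tail(k=5, prod=42)
      factorial_tail(k=4, prod=210)
        factorial_tail(k=3, prod=840)
          factorial_tail(k=2, prod=2520)
            factorial_tail(k=1, prod=5040)
            -> return 5040
          -> return 5040
        -> return 5040
      -> return 5040
    -> return 5040
  -> return 5040
-> return 5040

Final answer: 5040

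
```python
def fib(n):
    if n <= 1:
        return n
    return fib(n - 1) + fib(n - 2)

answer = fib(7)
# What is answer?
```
Call trace (a repeated sub-call is expanded the first time; later identical calls just restate its return value):
fib(n=7)
  fib(n=6)
    fib(n=5)
      fib(n=4)
        fib(n=3)
          fib(n=2)
            fib(n=1)
            -> return 1
            fib(n=0)
            -> return 0
          -> return 1
          fib(n=1)
          -> return 1
        -> return 2
        fib(n=2) -> return 1  (same call as traced above)
      -> return 3
      fib(n=3) -> return 2  (same call as traced above)
    -> return 5
    fib(n=4) -> return 3  (same call as traced above)
  -> return 8
  fib(n=5) -> return 5  (same call as traced above)
-> return 13

Final answer: 13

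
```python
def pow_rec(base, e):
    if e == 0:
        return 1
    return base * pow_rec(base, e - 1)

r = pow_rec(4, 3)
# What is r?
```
Call trace:
pow_rec(base=4, e=3)
  pow_rec(base=4, e=2)
    pow_rec(base=4, e=1)
      pow_rec(base=4, e=0)
      -> return 1
    -> return 4
  -> return 16
-> return 64

Final answer: 64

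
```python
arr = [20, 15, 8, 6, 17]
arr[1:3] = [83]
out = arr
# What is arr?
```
Trace:
  arr=[20, 15, 8, 6, 17]
  arr=[20, 83, 6, 17]
  arr=[20, 83, 6, 17], out=[20, 83, 6, 17]

Final answer: [20, 83, 6, 17]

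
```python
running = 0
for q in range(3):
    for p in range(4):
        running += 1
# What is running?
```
Trace:
  running=0
  running=1, q=0, p=0
  running=2, q=0, p=1
  running=3, q=0, p=2
  running=4, q=0, p=3
  running=5, q=1, p=0
  running=6, q=1, p=1
  running=7, q=1, p=2
  running=8, q=1, p=3
  running=9, q=2, p=0
  running=10, q=2, p=1
  running=11, q=2, p=2
  running=12, q=2, p=3

Final answer: 12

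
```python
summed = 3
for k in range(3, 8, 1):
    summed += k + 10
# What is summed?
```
Trace:
  summed=3
  summed=16, k=3
  summed=30, k=4
  summed=45, k=5
  summed=61, k=6
  summed=78, k=7

Final answer: 78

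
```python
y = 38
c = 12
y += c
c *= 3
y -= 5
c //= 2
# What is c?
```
Trace:
  y=38
  y=38, c=12
  y=50, c=12
  y=50, c=36
  y=45, c=36
  y=45, c=18

Final answer: 18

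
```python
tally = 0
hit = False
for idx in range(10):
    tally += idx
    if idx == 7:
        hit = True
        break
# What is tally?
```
Trace:
  tally=0
  tally=0, hit=False
  tally=0, hit=False, idx=0
  tally=1, hit=False, idx=1
  tally=3, hit=False, idx=2
  tally=6, hit=False, idx=3
  tally=10, hit=False, idx=4
  tally=15, hit=False, idx=5
  tally=21, hit=False, idx=6
  tally=28, hit=True, idx=7

Final answer: 28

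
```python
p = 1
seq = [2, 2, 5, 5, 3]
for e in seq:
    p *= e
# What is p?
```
Trace:
  p=1
  p=2, e=2
  p=4, e=2
  p=20, e=5
  p=100, e=5
  p=300, e=3

Final answer: 300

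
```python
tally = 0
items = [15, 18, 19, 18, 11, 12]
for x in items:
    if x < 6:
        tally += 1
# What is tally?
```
Trace:
  tally=0
  tally=0, x=15
  tally=0, x=18
  tally=0, x=19
  tally=0, x=18
  tally=0, x=11
  tally=0, x=12

Final answer: 0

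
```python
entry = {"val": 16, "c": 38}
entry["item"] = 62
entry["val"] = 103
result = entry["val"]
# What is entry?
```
Trace:
  entry={'val': 16, 'c': 38}
  entry={'val': 16, 'c': 38, 'item': 62}
  entry={'val': 103, 'c': 38, 'item': 62}
  entry={'val': 103, 'c': 38, 'item': 62}, result=103

Final answer: {'val': 103, 'c': 38, 'item': 62}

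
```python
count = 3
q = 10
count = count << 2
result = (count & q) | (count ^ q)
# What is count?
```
Trace:
  count=3
  count=3, q=10
  count=12, q=10
  count=12, q=10, result=14

Final answer: 12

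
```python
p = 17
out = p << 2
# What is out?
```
Trace:
  p=17
  p=17, out=68

Final answer: 68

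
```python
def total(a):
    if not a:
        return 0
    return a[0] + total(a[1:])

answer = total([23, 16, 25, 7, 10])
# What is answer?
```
Call trace:
total(a=[23, 16, 25, 7, 10])
  total(a=[16, 25, 7, 10])
    total(a=[25, 7, 10])
      total(a=[7, 10])
        total(a=[10])
          total(a=[])
          -> return 0
        -> return 10
      -> return 17
    -> return 42
  -> return 58
-> return 81

Final answer: 81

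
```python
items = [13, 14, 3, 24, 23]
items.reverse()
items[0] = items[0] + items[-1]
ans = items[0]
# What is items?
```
Trace:
  items=[13, 14, 3, 24, 23]
  items=[23, 24, 3, 14, 13]
  items=[36, 24, 3, 14, 13]
  items=[36, 24, 3, 14, 13], ans=36

Final answer: [36, 24, 3, 14, 13]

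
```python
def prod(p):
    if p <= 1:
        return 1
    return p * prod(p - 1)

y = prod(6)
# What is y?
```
Call trace:
prod(p=6)
  prod(p=5)
    prod(p=4)
      prod(p=3)
        prod(p=2)
          prod(p=1)
          -> return 1
        -> return 2
      -> return 6
    -> return 24
  -> return 120
-> return 720

Final answer: 720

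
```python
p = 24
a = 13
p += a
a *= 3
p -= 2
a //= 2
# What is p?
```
Trace:
  p=24
  p=24, a=13
  p=37, a=13
  p=37, a=39
  p=35, a=39
  p=35, a=19

Final answer: 35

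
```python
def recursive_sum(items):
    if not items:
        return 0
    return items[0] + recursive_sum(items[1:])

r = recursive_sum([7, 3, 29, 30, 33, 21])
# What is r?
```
Call trace:
recursive_sum(items=[7, 3, 29, 30, 33, 21])
  recursive_sum(items=[3, 29, 30, 33, 21])
    recursive_sum(items=[29, 30, 33, 21])
      recursive_sum(items=[30, 33, 21])
        recursive_sum(items=[33, 21])
          recursive_sum(items=[21])
            recursive_sum(items=[])
            -> return 0
          -> return 21
        -> return 54
      -> return 84
    -> return 113
  -> return 116
-> return 123

Final answer: 123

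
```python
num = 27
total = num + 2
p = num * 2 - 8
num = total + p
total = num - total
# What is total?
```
Trace:
  num=27
  num=27, total=29
  num=27, total=29, p=46
  num=75, total=29, p=46
  num=75, total=46, p=46

Final answer: 46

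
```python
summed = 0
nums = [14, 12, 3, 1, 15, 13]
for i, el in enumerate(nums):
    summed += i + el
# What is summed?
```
Trace:
  summed=0
  summed=14, i=0, el=14
  summed=27, i=1, el=12
  summed=32, i=2, el=3
  summed=36, i=3, el=1
  summed=55, i=4, el=15
  summed=73, i=5, el=13

Final answer: 73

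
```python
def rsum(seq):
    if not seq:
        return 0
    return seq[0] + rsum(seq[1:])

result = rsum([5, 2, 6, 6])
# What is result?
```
Call trace:
rsum(seq=[5, 2, 6, 6])
  rsum(seq=[2, 6, 6])
    rsum(seq=[6, 6])
      rsum(seq=[6])
        rsum(seq=[])
        -> return 0
      -> return 6
    -> return 12
  -> return 14
-> return 19

Final answer: 19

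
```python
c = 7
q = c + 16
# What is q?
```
Trace:
  c=7
  c=7, q=23

Final answer: 23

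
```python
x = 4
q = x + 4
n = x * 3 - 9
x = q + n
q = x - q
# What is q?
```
Trace:
  x=4
  x=4, q=8
  x=4, q=8, n=3
  x=11, q=8, n=3
  x=11, q=3, n=3

Final answer: 3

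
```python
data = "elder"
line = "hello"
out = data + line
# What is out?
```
Trace:
  data='elder'
  data='elder', line='hello'
  data='elder', line='hello', out='elderhello'

Final answer: 'elderhello'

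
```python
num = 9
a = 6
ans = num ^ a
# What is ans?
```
Trace:
  num=9
  num=9, a=6
  num=9, a=6, ans=15

Final answer: 15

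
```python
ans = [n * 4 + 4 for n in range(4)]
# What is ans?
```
Trace:
  n=0
  n=1
  n=2
  n=3
  ans=[4, 8, 12, 16]

Final answer: [4, 8, 12, 16]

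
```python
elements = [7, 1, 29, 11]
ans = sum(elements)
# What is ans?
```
Trace:
  elements=[7, 1, 29, 11]
  elements=[7, 1, 29, 11], ans=48

Final answer: 48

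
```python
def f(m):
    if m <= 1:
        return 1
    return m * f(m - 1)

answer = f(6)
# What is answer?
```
Call trace:
f(m=6)
  f(m=5)
    f(m=4)
      f(m=3)
        f(m=2)
          f(m=1)
          -> return 1
        -> return 2
      -> return 6
    -> return 24
  -> return 120
-> return 720

Final answer: 720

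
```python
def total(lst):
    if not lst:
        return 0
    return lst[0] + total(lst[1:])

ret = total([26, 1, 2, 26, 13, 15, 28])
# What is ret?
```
Call trace:
total(lst=[26, 1, 2, 26, 13, 15, 28])
  total(lst=[1, 2, 26, 13, 15, 28])
    total(lst=[2, 26, 13, 15, 28])
      total(lst=[26, 13, 15, 28])
        total(lst=[13, 15, 28])
          total(lst=[15, 28])
            total(lst=[28])
              total(lst=[])
              -> return 0
            -> return 28
          -> return 43
        -> return 56
      -> return 82
    -> return 84
  -> return 85
-> return 111

Final answer: 111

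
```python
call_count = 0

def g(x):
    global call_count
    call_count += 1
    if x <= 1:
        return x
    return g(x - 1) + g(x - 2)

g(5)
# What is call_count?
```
Call trace (a repeated sub-call is expanded the first time; later identical calls just restate its return value):
g(x=5)
  g(x=4)
    g(x=3)
      g(x=2)
        g(x=1)
        -> return 1
        g(x=0)
        -> return 0
      -> return 1
      g(x=1)
      -> return 1
    -> return 2
    g(x=2) -> return 1  (same call as traced above)
  -> return 3
  g(x=3) -> return 2  (same call as traced above)
-> return 5

call_count is incremented once per call, so count the calls in each subtree. Let C(x) = number of calls made by g(x).
C(0) = C(1) = 1 (base case, no recursion); C(x) = 1 + C(x - 1) + C(x - 2) otherwise.
C(2) = 1 + C(1) + C(0) = 1 + 1 + 1 = 3
C(3) = 1 + C(2) + C(1) = 1 + 3 + 1 = 5
C(4) = 1 + C(3) + C(2) = 1 + 5 + 3 = 9
C(5) = 1 + C(4) + C(3) = 1 + 9 + 5 = 15
call_count = C(5) = 15

Final answer: 15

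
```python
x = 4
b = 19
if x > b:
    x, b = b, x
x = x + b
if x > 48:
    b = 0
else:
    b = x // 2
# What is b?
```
Trace:
  x=4
  x=4, b=19
  x=4, b=19
  x=23, b=19
  x=23, b=11

Final answer: 11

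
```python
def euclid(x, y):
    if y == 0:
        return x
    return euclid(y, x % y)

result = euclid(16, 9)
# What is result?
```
Call trace:
euclid(x=16, y=9)
  euclid(x=9, y=7)
    euclid(x=7, y=2)
      euclid(x=2, y=1)
        euclid(x=1, y=0)
        -> return 1
      -> return 1
    -> return 1
  -> return 1
-> return 1

Final answer: 1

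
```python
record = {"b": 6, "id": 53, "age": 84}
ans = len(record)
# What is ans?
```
Trace:
  record={'b': 6, 'id': 53, 'age': 84}
  record={'b': 6, 'id': 53, 'age': 84}, ans=3

Final answer: 3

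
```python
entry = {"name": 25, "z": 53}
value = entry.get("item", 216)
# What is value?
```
Trace:
  entry={'name': 25, 'z': 53}
  entry={'name': 25, 'z': 53}, value=216

Final answer: 216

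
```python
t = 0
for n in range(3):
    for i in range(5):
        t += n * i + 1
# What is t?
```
Trace:
  t=0
  t=1, n=0, i=0
  t=2, n=0, i=1
  t=3, n=0, i=2
  t=4, n=0, i=3
  t=5, n=0, i=4
  t=6, n=1, i=0
  t=8, n=1, i=1
  t=11, n=1, i=2
  t=15, n=1, i=3
  t=20, n=1, i=4
  t=21, n=2, i=0
  t=24, n=2, i=1
  t=29, n=2, i=2
  t=36, n=2, i=3
  t=45, n=2, i=4

Final answer: 45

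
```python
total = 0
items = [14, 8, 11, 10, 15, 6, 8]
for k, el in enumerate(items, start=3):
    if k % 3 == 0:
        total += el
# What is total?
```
Trace:
  total=0
  total=14, k=3, el=14
  total=14, k=4, el=8
  total=14, k=5, el=11
  total=24, k=6, el=10
  total=24, k=7, el=15
  total=24, k=8, el=6
  total=32, k=9, el=8

Final answer: 32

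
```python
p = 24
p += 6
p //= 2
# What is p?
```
Trace:
  p=24
  p=30
  p=15

Final answer: 15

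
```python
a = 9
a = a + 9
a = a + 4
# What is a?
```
Trace:
  a=9
  a=18
  a=22

Final answer: 22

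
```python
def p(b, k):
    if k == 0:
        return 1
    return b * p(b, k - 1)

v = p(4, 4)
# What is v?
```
Call trace:
p(b=4, k=4)
  p(b=4, k=3)
    p(b=4, k=2)
      p(b=4, k=1)
        p(b=4, k=0)
        -> return 1
      -> return 4
    -> return 16
  -> return 64
-> return 256

Final answer: 256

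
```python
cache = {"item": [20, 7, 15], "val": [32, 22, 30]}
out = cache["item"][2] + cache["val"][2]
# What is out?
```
Trace:
  cache={'item': [20, 7, 15], 'val': [32, 22, 30]}
  cache={'item': [20, 7, 15], 'val': [32, 22, 30]}, out=45

Final answer: 45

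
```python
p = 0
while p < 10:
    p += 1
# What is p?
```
Trace:
  p=0
  p=1
  p=2
  p=3
  p=4
  p=5
  p=6
  p=7
  p=8
  p=9
  p=10

Final answer: 10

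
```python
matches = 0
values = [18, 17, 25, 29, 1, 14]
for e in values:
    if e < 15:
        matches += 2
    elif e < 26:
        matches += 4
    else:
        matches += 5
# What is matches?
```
Trace:
  matches=0
  matches=4, e=18
  matches=8, e=17
  matches=12, e=25
  matches=17, e=29
  matches=19, e=1
  matches=21, e=14

Final answer: 21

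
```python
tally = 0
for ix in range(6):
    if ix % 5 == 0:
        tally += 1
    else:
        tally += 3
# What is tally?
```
Trace:
  tally=0
  tally=1, ix=0
  tally=4, ix=1
  tally=7, ix=2
  tally=10, ix=3
  tally=13, ix=4
  tally=14, ix=5

Final answer: 14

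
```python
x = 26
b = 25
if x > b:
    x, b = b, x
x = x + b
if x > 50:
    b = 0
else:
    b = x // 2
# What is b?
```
Trace:
  x=26
  x=26, b=25
  x=25, b=26
  x=51, b=26
  x=51, b=0

Final answer: 0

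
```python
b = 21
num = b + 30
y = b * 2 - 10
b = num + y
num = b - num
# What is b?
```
Trace:
  b=21
  b=21, num=51
  b=21, num=51, y=32
  b=83, num=51, y=32
  b=83, num=32, y=32

Final answer: 83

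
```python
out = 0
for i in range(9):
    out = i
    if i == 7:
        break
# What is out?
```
Trace:
  out=0
  out=0, i=0
  out=1, i=1
  out=2, i=2
  out=3, i=3
  out=4, i=4
  out=5, i=5
  out=6, i=6
  out=7, i=7

Final answer: 7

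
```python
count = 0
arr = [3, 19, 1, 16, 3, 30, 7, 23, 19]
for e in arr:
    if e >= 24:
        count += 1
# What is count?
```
Trace:
  count=0
  count=0, e=3
  count=0, e=19
  count=0, e=1
  count=0, e=16
  count=0, e=3
  count=1, e=30
  count=1, e=7
  count=1, e=23
  count=1, e=19

Final answer: 1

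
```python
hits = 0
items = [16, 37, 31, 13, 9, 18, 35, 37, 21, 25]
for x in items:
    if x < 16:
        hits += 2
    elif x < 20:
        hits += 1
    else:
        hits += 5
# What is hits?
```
Trace:
  hits=0
  hits=1, x=16
  hits=6, x=37
  hits=11, x=31
  hits=13, x=13
  hits=15, x=9
  hits=16, x=18
  hits=21, x=35
  hits=26, x=37
  hits=31, x=21
  hits=36, x=25

Final answer: 36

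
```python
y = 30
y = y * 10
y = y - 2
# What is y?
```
Trace:
  y=30
  y=300
  y=298

Final answer: 298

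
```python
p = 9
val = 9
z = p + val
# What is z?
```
Trace:
  p=9
  p=9, val=9
  p=9, val=9, z=18

Final answer: 18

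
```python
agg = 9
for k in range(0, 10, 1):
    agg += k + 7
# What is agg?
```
Trace:
  agg=9
  agg=16, k=0
  agg=24, k=1
  agg=33, k=2
  agg=43, k=3
  agg=54, k=4
  agg=66, k=5
  agg=79, k=6
  agg=93, k=7
  agg=108, k=8
  agg=124, k=9

Final answer: 124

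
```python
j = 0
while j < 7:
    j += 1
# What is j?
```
Trace:
  j=0
  j=1
  j=2
  j=3
  j=4
  j=5
  j=6
  j=7

Final answer: 7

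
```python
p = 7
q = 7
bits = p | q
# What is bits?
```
Trace:
  p=7
  p=7, q=7
  p=7, q=7, bits=7

Final answer: 7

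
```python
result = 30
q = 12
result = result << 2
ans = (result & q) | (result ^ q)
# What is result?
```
Trace:
  result=30
  result=30, q=12
  result=120, q=12
  result=120, q=12, ans=124

Final answer: 120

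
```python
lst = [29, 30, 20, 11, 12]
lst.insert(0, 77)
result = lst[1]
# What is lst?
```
Trace:
  lst=[29, 30, 20, 11, 12]
  lst=[77, 29, 30, 20, 11, 12]
  lst=[77, 29, 30, 20, 11, 12], result=29

Final answer: [77, 29, 30, 20, 11, 12]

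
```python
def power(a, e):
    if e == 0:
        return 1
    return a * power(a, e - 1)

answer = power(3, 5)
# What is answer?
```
Call trace:
power(a=3, e=5)
  power(a=3, e=4)
    power(a=3, e=3)
      power(a=3, e=2)
        power(a=3, e=1)
          power(a=3, e=0)
          -> return 1
        -> return 3
      -> return 9
    -> return 27
  -> return 81
-> return 243

Final answer: 243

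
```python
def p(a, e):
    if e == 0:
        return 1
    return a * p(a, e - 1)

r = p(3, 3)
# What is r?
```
Call trace:
p(a=3, e=3)
  p(a=3, e=2)
    p(a=3, e=1)
      p(a=3, e=0)
      -> return 1
    -> return 3
  -> return 9
-> return 27

Final answer: 27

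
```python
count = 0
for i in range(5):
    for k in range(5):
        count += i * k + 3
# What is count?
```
Trace:
  count=0
  count=3, i=0, k=0
  count=6, i=0, k=1
  count=9, i=0, k=2
  count=12, i=0, k=3
  count=15, i=0, k=4
  count=18, i=1, k=0
  count=22, i=1, k=1
  count=27, i=1, k=2
  count=33, i=1, k=3
  count=40, i=1, k=4
  count=43, i=2, k=0
  count=48, i=2, k=1
  count=55, i=2, k=2
  count=64, i=2, k=3
  count=75, i=2, k=4
  count=78, i=3, k=0
  count=84, i=3, k=1
  count=93, i=3, k=2
  count=105, i=3, k=3
  count=120, i=3, k=4
  count=123, i=4, k=0
  count=130, i=4, k=1
  count=141, i=4, k=2
  count=156, i=4, k=3
  count=175, i=4, k=4

Final answer: 175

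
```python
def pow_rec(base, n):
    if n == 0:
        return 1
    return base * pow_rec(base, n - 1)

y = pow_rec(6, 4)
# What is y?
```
Call trace:
pow_rec(base=6, n=4)
  pow_rec(base=6, n=3)
    pow_rec(base=6, n=2)
      pow_rec(base=6, n=1)
        pow_rec(base=6, n=0)
        -> return 1
      -> return 6
    -> return 36
  -> return 216
-> return 1296

Final answer: 1296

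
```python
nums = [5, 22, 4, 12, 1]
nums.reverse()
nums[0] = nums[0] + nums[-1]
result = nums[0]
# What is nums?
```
Trace:
  nums=[5, 22, 4, 12, 1]
  nums=[1, 12, 4, 22, 5]
  nums=[6, 12, 4, 22, 5]
  nums=[6, 12, 4, 22, 5], result=6

Final answer: [6, 12, 4, 22, 5]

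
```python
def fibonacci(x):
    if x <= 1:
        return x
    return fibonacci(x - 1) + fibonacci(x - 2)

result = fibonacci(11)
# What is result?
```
Call trace (a repeated sub-call is expanded the first time; later identical calls just restate its return value):
fibonacci(x=11)
  fibonacci(x=10)
    fibonacci(x=9)
      fibonacci(x=8)
        fibonacci(x=7)
          fibonacci(x=6)
            fibonacci(x=5)
              fibonacci(x=4)
                fibonacci(x=3)
                  fibonacci(x=2)
                    fibonacci(x=1)
                    -> return 1
                    fibonacci(x=0)
                    -> return 0
                  -> return 1
                  fibonacci(x=1)
                  -> return 1
                -> return 2
                fibonacci(x=2) -> return 1  (same call as traced above)
              -> return 3
              fibonacci(x=3) -> return 2  (same call as traced above)
            -> return 5
            fibonacci(x=4) -> return 3  (same call as traced above)
          -> return 8
          fibonacci(x=5) -> return 5  (same call as traced above)
        -> return 13
        fibonacci(x=6) -> return 8  (same call as traced above)
      -> return 21
      fibonacci(x=7) -> return 13  (same call as traced above)
    -> return 34
    fibonacci(x=8) -> return 21  (same call as traced above)
  -> return 55
  fibonacci(x=9) -> return 34  (same call as traced above)
-> return 89

Final answer: 89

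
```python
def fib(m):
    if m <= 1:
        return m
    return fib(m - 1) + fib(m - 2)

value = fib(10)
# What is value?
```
Call trace (a repeated sub-call is expanded the first time; later identical calls just restate its return value):
fib(m=10)
  fib(m=9)
    fib(m=8)
      fib(m=7)
        fib(m=6)
          fib(m=5)
            fib(m=4)
              fib(m=3)
                fib(m=2)
                  fib(m=1)
                  -> return 1
                  fib(m=0)
                  -> return 0
                -> return 1
                fib(m=1)
                -> return 1
              -> return 2
              fib(m=2) -> return 1  (same call as traced above)
            -> return 3
            fib(m=3) -> return 2  (same call as traced above)
          -> return 5
          fib(m=4) -> return 3  (same call as traced above)
        -> return 8
        fib(m=5) -> return 5  (same call as traced above)
      -> return 13
      fib(m=6) -> return 8  (same call as traced above)
    -> return 21
    fib(m=7) -> return 13  (same call as traced above)
  -> return 34
  fib(m=8) -> return 21  (same call as traced above)
-> return 55

Final answer: 55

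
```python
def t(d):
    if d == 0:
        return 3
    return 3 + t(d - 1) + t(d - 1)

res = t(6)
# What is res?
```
Call trace (a repeated sub-call is expanded the first time; later identical calls just restate its return value):
t(d=6)
  t(d=5)
    t(d=4)
      t(d=3)
        t(d=2)
          t(d=1)
            t(d=0)
            -> return 3
            t(d=0)
            -> return 3
          -> return 9
          t(d=1) -> return 9  (same call as traced above)
        -> return 21
        t(d=2) -> return 21  (same call as traced above)
      -> return 45
      t(d=3) -> return 45  (same call as traced above)
    -> return 93
    t(d=4) -> return 93  (same call as traced above)
  -> return 189
  t(d=5) -> return 189  (same call as traced above)
-> return 381

Final answer: 381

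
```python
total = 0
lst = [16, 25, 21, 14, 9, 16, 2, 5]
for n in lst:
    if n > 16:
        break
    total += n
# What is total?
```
Trace:
  total=0
  total=16, n=16
  total=16, n=25

Final answer: 16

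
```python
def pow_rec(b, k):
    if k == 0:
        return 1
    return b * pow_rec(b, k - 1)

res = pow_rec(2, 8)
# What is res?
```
Call trace:
pow_rec(b=2, k=8)
  pow_rec(b=2, k=7)
    pow_rec(b=2, k=6)
      pow_rec(b=2, k=5)
        pow_rec(b=2, k=4)
          pow_rec(b=2, k=3)
            pow_rec(b=2, k=2)
              pow_rec(b=2, k=1)
                pow_rec(b=2, k=0)
                -> return 1
              -> return 2
            -> return 4
          -> return 8
        -> return 16
      -> return 32
    -> return 64
  -> return 128
-> return 256

Final answer: 256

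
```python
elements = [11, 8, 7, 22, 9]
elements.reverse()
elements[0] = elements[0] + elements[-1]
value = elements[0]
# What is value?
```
Trace:
  elements=[11, 8, 7, 22, 9]
  elements=[9, 22, 7, 8, 11]
  elements=[20, 22, 7, 8, 11]
  elements=[20, 22, 7, 8, 11], value=20

Final answer: 20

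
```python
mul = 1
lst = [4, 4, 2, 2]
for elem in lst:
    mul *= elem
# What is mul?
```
Trace:
  mul=1
  mul=4, elem=4
  mul=16, elem=4
  mul=32, elem=2
  mul=64, elem=2

Final answer: 64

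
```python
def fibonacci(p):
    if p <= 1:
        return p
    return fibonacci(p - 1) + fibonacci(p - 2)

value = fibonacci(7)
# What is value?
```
Call trace (a repeated sub-call is expanded the first time; later identical calls just restate its return value):
fibonacci(p=7)
  fibonacci(p=6)
    fibonacci(p=5)
      fibonacci(p=4)
        fibonacci(p=3)
          fibonacci(p=2)
            fibonacci(p=1)
            -> return 1
            fibonacci(p=0)
            -> return 0
          -> return 1
          fibonacci(p=1)
          -> return 1
        -> return 2
        fibonacci(p=2) -> return 1  (same call as traced above)
      -> return 3
      fibonacci(p=3) -> return 2  (same call as traced above)
    -> return 5
    fibonacci(p=4) -> return 3  (same call as traced above)
  -> return 8
  fibonacci(p=5) -> return 5  (same call as traced above)
-> return 13

Final answer: 13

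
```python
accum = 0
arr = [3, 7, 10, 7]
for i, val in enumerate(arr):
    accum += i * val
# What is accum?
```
Trace:
  accum=0
  accum=0, i=0, val=3
  accum=7, i=1, val=7
  accum=27, i=2, val=10
  accum=48, i=3, val=7

Final answer: 48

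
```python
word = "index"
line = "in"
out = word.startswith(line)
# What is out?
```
Trace:
  word='index'
  word='index', line='in'
  word='index', line='in', out=True

Final answer: True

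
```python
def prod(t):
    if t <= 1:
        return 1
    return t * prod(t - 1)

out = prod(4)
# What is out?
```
Call trace:
prod(t=4)
  prod(t=3)
    prod(t=2)
      prod(t=1)
      -> return 1
    -> return 2
  -> return 6
-> return 24

Final answer: 24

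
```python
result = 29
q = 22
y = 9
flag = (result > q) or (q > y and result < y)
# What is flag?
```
Trace:
  result=29
  result=29, q=22
  result=29, q=22, y=9
  result=29, q=22, y=9, flag=True

Final answer: True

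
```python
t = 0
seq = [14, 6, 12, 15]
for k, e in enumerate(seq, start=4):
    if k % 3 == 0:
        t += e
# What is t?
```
Trace:
  t=0
  t=0, k=4, e=14
  t=0, k=5, e=6
  t=12, k=6, e=12
  t=12, k=7, e=15

Final answer: 12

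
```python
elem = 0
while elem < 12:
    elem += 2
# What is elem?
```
Trace:
  elem=0
  elem=2
  elem=4
  elem=6
  elem=8
  elem=10
  elem=12

Final answer: 12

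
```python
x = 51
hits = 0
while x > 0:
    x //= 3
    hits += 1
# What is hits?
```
Trace:
  x=51
  x=51, hits=0
  x=17, hits=1
  x=5, hits=2
  x=1, hits=3
  x=0, hits=4

Final answer: 4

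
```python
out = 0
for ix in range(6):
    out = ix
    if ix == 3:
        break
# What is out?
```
Trace:
  out=0
  out=0, ix=0
  out=1, ix=1
  out=2, ix=2
  out=3, ix=3

Final answer: 3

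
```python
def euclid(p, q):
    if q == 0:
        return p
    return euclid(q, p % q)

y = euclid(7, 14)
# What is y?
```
Call trace:
euclid(p=7, q=14)
  euclid(p=14, q=7)
    euclid(p=7, q=0)
    -> return 7
  -> return 7
-> return 7

Final answer: 7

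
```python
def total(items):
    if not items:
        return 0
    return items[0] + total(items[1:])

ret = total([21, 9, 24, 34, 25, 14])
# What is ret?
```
Call trace:
total(items=[21, 9, 24, 34, 25, 14])
  total(items=[9, 24, 34, 25, 14])
    total(items=[24, 34, 25, 14])
      total(items=[34, 25, 14])
        total(items=[25, 14])
          total(items=[14])
            total(items=[])
            -> return 0
          -> return 14
        -> return 39
      -> return 73
    -> return 97
  -> return 106
-> return 127

Final answer: 127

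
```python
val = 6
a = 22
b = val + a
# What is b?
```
Trace:
  val=6
  val=6, a=22
  val=6, a=22, b=28

Final answer: 28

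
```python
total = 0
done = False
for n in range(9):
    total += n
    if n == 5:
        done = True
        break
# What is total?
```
Trace:
  total=0
  total=0, done=False
  total=0, done=False, n=0
  total=1, done=False, n=1
  total=3, done=False, n=2
  total=6, done=False, n=3
  total=10, done=False, n=4
  total=15, done=True, n=5

Final answer: 15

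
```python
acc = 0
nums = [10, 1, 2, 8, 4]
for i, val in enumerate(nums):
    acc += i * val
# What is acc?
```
Trace:
  acc=0
  acc=0, i=0, val=10
  acc=1, i=1, val=1
  acc=5, i=2, val=2
  acc=29, i=3, val=8
  acc=45, i=4, val=4

Final answer: 45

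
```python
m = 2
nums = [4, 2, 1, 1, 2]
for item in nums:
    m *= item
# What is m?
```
Trace:
  m=2
  m=8, item=4
  m=16, item=2
  m=16, item=1
  m=16, item=1
  m=32, item=2

Final answer: 32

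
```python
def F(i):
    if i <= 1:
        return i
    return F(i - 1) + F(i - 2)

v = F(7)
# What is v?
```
Call trace (a repeated sub-call is expanded the first time; later identical calls just restate its return value):
F(i=7)
  F(i=6)
    F(i=5)
      F(i=4)
        F(i=3)
          F(i=2)
            F(i=1)
            -> return 1
            F(i=0)
            -> return 0
          -> return 1
          F(i=1)
          -> return 1
        -> return 2
        F(i=2) -> return 1  (same call as traced above)
      -> return 3
      F(i=3) -> return 2  (same call as traced above)
    -> return 5
    F(i=4) -> return 3  (same call as traced above)
  -> return 8
  F(i=5) -> return 5  (same call as traced above)
-> return 13

Final answer: 13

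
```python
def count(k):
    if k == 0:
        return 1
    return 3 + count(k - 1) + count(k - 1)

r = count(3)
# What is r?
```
Call trace (a repeated sub-call is expanded the first time; later identical calls just restate its return value):
count(k=3)
  count(k=2)
    count(k=1)
      count(k=0)
      -> return 1
      count(k=0)
      -> return 1
    -> return 5
    count(k=1) -> return 5  (same call as traced above)
  -> return 13
  count(k=2) -> return 13  (same call as traced above)
-> return 29

Final answer: 29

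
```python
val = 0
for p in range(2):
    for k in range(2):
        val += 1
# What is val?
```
Trace:
  val=0
  val=1, p=0, k=0
  val=2, p=0, k=1
  val=3, p=1, k=0
  val=4, p=1, k=1

Final answer: 4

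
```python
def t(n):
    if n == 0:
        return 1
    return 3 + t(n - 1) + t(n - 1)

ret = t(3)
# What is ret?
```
Call trace (a repeated sub-call is expanded the first time; later identical calls just restate its return value):
t(n=3)
  t(n=2)
    t(n=1)
      t(n=0)
      -> return 1
      t(n=0)
      -> return 1
    -> return 5
    t(n=1) -> return 5  (same call as traced above)
  -> return 13
  t(n=2) -> return 13  (same call as traced above)
-> return 29

Final answer: 29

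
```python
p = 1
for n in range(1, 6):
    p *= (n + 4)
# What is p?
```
Trace:
  p=1
  p=5, n=1
  p=30, n=2
  p=210, n=3
  p=1680, n=4
  p=15120, n=5

Final answer: 15120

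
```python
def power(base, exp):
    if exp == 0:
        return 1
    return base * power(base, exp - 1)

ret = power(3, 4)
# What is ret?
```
Call trace:
power(base=3, exp=4)
  power(base=3, exp=3)
    power(base=3, exp=2)
      power(base=3, exp=1)
        power(base=3, exp=0)
        -> return 1
      -> return 3
    -> return 9
  -> return 27
-> return 81

Final answer: 81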